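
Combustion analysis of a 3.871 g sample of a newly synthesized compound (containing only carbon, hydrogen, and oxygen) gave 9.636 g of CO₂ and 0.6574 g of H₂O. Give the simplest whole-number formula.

mol C = 9.636 g CO₂ ÷ 44.009 g/mol = 0.21896 mol
mol H = 2 × 0.6574 g H₂O ÷ 18.015 g/mol = 0.072984 mol
mass O = 3.871 − (2.6299 + 0.073567) = 1.1676 g → mol O = 1.1676 ÷ 15.999 = 0.072977 mol
Divide by the smallest (0.072977 mol): C 3.000, H 1.000, O 1.000

C3HO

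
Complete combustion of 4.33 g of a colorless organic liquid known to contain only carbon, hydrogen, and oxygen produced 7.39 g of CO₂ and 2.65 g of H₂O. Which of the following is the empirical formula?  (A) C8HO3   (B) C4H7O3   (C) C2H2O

mol C = 7.39 g CO₂ ÷ 44.009 g/mol = 0.1679 mol
mol H = 2 × 2.65 g H₂O ÷ 18.015 g/mol = 0.2942 mol
mass O = 4.33 − (2.017 + 0.2966) = 2.017 g → mol O = 2.017 ÷ 15.999 = 0.1260 mol
Divide by the smallest (0.1260 mol): C 1.332, H 2.334, O 1.000
Multiplying each by 3 gives whole numbers: C 4.00, H 7.00, O 3.00

(B) C4H7O3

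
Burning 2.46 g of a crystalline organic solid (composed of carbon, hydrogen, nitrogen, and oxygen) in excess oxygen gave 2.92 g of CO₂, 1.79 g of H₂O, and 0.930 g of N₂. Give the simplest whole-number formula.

mol C = 2.92 g CO₂ ÷ 44.009 g/mol = 0.06635 mol
mol H = 2 × 1.79 g H₂O ÷ 18.015 g/mol = 0.1987 mol
mol N = 2 × 0.930 g N₂ ÷ 28.014 g/mol = 0.06640 mol
mass O = 2.46 − (0.7969 + 0.2003 + 0.9300) = 0.5328 g → mol O = 0.5328 ÷ 15.999 = 0.03330 mol
Divide by the smallest (0.03330 mol): C 1.993, H 5.968, N 1.994, O 1.000

C2H6N2O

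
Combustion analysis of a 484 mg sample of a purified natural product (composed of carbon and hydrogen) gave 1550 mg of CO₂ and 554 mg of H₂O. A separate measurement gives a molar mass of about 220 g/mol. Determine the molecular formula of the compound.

mol C = 1.55 g CO₂ ÷ 44.009 g/mol = 0.03522 mol
mol H = 2 × 0.554 g H₂O ÷ 18.015 g/mol = 0.06150 mol
Divide by the smallest (0.03522 mol): C 1.000, H 1.746
Multiplying each by 4 gives whole numbers: C 4.00, H 6.99
Empirical formula: C4H7
Empirical-formula mass = 55.10 g/mol; 220 ÷ 55.10 ≈ 4, so the molecular formula is C16H28.

C16H28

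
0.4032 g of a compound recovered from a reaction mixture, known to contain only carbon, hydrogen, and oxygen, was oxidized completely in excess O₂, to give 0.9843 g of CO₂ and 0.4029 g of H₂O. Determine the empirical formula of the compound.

C4H8O

mol C = 0.9843 g CO₂ ÷ 44.009 g/mol = 0.022366 mol
mol H = 2 × 0.4029 g H₂O ÷ 18.015 g/mol = 0.044729 mol
mass O = 0.4032 − (0.26864 + 0.045087) = 0.089476 g → mol O = 0.089476 ÷ 15.999 = 0.0055926 mol
Divide by the smallest (0.0055926 mol): C 3.999, H 7.998, O 1.000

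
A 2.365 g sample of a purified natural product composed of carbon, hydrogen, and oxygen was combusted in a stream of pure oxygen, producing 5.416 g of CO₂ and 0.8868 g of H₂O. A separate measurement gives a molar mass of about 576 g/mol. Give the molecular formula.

C30H24O12

mol C = 5.416 g CO₂ ÷ 44.009 g/mol = 0.12307 mol
mol H = 2 × 0.8868 g H₂O ÷ 18.015 g/mol = 0.098451 mol
mass O = 2.365 − (1.4781 + 0.099239) = 0.78762 g → mol O = 0.78762 ÷ 15.999 = 0.049229 mol
Divide by the smallest (0.049229 mol): C 2.500, H 2.000, O 1.000
Multiplying each by 2 gives whole numbers: C 5.00, H 4.00, O 2.00
Empirical formula: C5H4O2
Empirical-formula mass = 96.08 g/mol; 576 ÷ 96.08 ≈ 6, so the molecular formula is C30H24O12.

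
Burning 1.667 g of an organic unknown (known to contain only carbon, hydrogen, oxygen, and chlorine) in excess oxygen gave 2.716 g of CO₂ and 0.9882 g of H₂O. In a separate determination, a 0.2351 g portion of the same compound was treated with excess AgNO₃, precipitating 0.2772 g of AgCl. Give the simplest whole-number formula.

mol C = 2.716 g CO₂ ÷ 44.009 g/mol = 0.061715 mol
mol H = 2 × 0.9882 g H₂O ÷ 18.015 g/mol = 0.10971 mol
From the AgCl data: mol Cl per gram of compound = (0.2772 ÷ 143.318) ÷ 0.2351 = 0.0082270 mol/g, so in the 1.667 g combustion sample mol Cl = 0.013714 mol
mass O = 1.667 − (0.74125 + 0.11059 + 0.48617) = 0.32899 g → mol O = 0.32899 ÷ 15.999 = 0.020563 mol
Divide by the smallest (0.013714 mol): C 4.500, H 8.000, Cl 1.000, O 1.499
Multiplying each by 2 gives whole numbers: C 9.00, H 16.00, Cl 2.00, O 3.00

C9H16Cl2O3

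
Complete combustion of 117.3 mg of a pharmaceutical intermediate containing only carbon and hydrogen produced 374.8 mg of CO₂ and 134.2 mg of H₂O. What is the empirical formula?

C4H7

mol C = 0.3748 g CO₂ ÷ 44.009 g/mol = 0.0085164 mol
mol H = 2 × 0.1342 g H₂O ÷ 18.015 g/mol = 0.014899 mol
Divide by the smallest (0.0085164 mol): C 1.000, H 1.749
Multiplying each by 4 gives whole numbers: C 4.00, H 7.00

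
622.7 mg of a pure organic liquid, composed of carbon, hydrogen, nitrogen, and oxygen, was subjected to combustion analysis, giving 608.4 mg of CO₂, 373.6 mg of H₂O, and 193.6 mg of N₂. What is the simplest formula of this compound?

mol C = 0.6084 g CO₂ ÷ 44.009 g/mol = 0.013824 mol
mol H = 2 × 0.3736 g H₂O ÷ 18.015 g/mol = 0.041477 mol
mol N = 2 × 0.1936 g N₂ ÷ 28.014 g/mol = 0.013822 mol
mass O = 0.6227 − (0.16605 + 0.041808 + 0.19360) = 0.22125 g → mol O = 0.22125 ÷ 15.999 = 0.013829 mol
Divide by the smallest (0.013822 mol): C 1.000, H 3.001, N 1.000, O 1.001

CH3NO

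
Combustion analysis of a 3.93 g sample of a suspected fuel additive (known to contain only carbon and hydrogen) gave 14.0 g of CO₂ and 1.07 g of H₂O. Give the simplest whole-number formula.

C8H3

mol C = 14.0 g CO₂ ÷ 44.009 g/mol = 0.3181 mol
mol H = 2 × 1.07 g H₂O ÷ 18.015 g/mol = 0.1188 mol
Divide by the smallest (0.1188 mol): C 2.678, H 1.000
Multiplying each by 3 gives whole numbers: C 8.03, H 3.00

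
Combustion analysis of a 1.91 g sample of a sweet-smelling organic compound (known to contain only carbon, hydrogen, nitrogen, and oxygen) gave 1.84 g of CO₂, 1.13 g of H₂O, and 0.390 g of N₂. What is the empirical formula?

C3H9N2O4

mol C = 1.84 g CO₂ ÷ 44.009 g/mol = 0.04181 mol
mol H = 2 × 1.13 g H₂O ÷ 18.015 g/mol = 0.1255 mol
mol N = 2 × 0.390 g N₂ ÷ 28.014 g/mol = 0.02784 mol
mass O = 1.91 − (0.5022 + 0.1265 + 0.3900) = 0.8914 g → mol O = 0.8914 ÷ 15.999 = 0.05571 mol
Divide by the smallest (0.02784 mol): C 1.502, H 4.506, N 1.000, O 2.001
Multiplying each by 2 gives whole numbers: C 3.00, H 9.01, N 2.00, O 4.00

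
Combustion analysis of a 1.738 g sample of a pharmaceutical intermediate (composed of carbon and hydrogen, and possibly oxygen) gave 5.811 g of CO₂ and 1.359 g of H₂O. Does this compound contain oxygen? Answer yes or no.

mol C = 5.811 g CO₂ ÷ 44.009 g/mol = 0.13204 mol
mol H = 2 × 1.359 g H₂O ÷ 18.015 g/mol = 0.15087 mol
C and H together account for 1.7380 g — essentially the entire 1.738 g sample — so the compound contains no oxygen.

no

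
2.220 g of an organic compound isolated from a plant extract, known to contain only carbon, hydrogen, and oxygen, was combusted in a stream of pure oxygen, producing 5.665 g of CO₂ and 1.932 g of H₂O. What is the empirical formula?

mol C = 5.665 g CO₂ ÷ 44.009 g/mol = 0.12872 mol
mol H = 2 × 1.932 g H₂O ÷ 18.015 g/mol = 0.21449 mol
mass O = 2.220 − (1.5461 + 0.21620) = 0.45770 g → mol O = 0.45770 ÷ 15.999 = 0.028608 mol
Divide by the smallest (0.028608 mol): C 4.500, H 7.498, O 1.000
Multiplying each by 2 gives whole numbers: C 9.00, H 15.00, O 2.00

C9H15O2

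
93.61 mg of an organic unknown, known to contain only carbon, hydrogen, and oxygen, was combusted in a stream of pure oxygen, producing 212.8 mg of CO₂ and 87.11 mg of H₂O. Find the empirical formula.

C3H6O

mol C = 0.2128 g CO₂ ÷ 44.009 g/mol = 0.0048354 mol
mol H = 2 × 0.08711 g H₂O ÷ 18.015 g/mol = 0.0096708 mol
mass O = 0.09361 − (0.058078 + 0.0097482) = 0.025784 g → mol O = 0.025784 ÷ 15.999 = 0.0016116 mol
Divide by the smallest (0.0016116 mol): C 3.000, H 6.001, O 1.000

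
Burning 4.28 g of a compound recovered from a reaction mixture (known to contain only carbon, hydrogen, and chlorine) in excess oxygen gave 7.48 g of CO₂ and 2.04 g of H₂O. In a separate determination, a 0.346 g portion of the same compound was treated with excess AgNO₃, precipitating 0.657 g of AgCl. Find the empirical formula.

C3H4Cl

mol C = 7.48 g CO₂ ÷ 44.009 g/mol = 0.1700 mol
mol H = 2 × 2.04 g H₂O ÷ 18.015 g/mol = 0.2265 mol
From the AgCl data: mol Cl per gram of compound = (0.657 ÷ 143.318) ÷ 0.346 = 0.01325 mol/g, so in the 4.28 g combustion sample mol Cl = 0.05671 mol
Divide by the smallest (0.05671 mol): C 2.997, H 3.994, Cl 1.000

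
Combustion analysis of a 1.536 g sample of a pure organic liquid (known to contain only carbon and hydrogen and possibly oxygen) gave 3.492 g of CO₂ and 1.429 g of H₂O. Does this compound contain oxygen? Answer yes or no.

mol C = 3.492 g CO₂ ÷ 44.009 g/mol = 0.079347 mol
mol H = 2 × 1.429 g H₂O ÷ 18.015 g/mol = 0.15865 mol
C and H account for only 1.1130 g of the 1.536 g sample; the remaining 0.42304 g must be oxygen.

yes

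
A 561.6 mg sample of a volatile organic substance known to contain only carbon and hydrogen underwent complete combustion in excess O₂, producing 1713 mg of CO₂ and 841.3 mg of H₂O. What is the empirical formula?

mol C = 1.713 g CO₂ ÷ 44.009 g/mol = 0.038924 mol
mol H = 2 × 0.8413 g H₂O ÷ 18.015 g/mol = 0.093400 mol
Divide by the smallest (0.038924 mol): C 1.000, H 2.400
Multiplying each by 5 gives whole numbers: C 5.00, H 12.00

C5H12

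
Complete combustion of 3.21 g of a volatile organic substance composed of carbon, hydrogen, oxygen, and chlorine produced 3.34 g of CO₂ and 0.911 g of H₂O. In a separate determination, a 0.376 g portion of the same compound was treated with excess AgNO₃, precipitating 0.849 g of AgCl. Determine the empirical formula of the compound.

mol C = 3.34 g CO₂ ÷ 44.009 g/mol = 0.07589 mol
mol H = 2 × 0.911 g H₂O ÷ 18.015 g/mol = 0.1011 mol
From the AgCl data: mol Cl per gram of compound = (0.849 ÷ 143.318) ÷ 0.376 = 0.01576 mol/g, so in the 3.21 g combustion sample mol Cl = 0.05057 mol
mass O = 3.21 − (0.9116 + 0.1019 + 1.793) = 0.4037 g → mol O = 0.4037 ÷ 15.999 = 0.02523 mol
Divide by the smallest (0.02523 mol): C 3.008, H 4.009, Cl 2.004, O 1.000

C3H4Cl2O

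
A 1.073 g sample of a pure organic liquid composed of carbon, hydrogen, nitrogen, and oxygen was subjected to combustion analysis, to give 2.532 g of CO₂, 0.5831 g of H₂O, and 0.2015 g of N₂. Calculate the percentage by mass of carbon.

mol C = 2.532 g CO₂ ÷ 44.009 g/mol = 0.057534 mol
mol H = 2 × 0.5831 g H₂O ÷ 18.015 g/mol = 0.064735 mol
mol N = 2 × 0.2015 g N₂ ÷ 28.014 g/mol = 0.014386 mol
mass O = 1.073 − (0.69104 + 0.065253 + 0.20150) = 0.11521 g → mol O = 0.11521 ÷ 15.999 = 0.0072011 mol
mass % C = 0.69104 g ÷ 1.073 g × 100%

64.40%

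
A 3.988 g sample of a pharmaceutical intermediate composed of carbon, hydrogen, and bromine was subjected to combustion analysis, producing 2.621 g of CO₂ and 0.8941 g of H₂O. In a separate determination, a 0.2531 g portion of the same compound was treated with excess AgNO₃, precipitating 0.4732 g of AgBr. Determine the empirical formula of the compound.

C3H5Br2

mol C = 2.621 g CO₂ ÷ 44.009 g/mol = 0.059556 mol
mol H = 2 × 0.8941 g H₂O ÷ 18.015 g/mol = 0.099262 mol
From the AgBr data: mol Br per gram of compound = (0.4732 ÷ 187.772) ÷ 0.2531 = 0.0099568 mol/g, so in the 3.988 g combustion sample mol Br = 0.039708 mol
Divide by the smallest (0.039708 mol): C 1.500, H 2.500, Br 1.000
Multiplying each by 2 gives whole numbers: C 3.00, H 5.00, Br 2.00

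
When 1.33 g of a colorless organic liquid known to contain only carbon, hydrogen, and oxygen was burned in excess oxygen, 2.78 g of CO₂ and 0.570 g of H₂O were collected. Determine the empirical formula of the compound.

C2H2O

mol C = 2.78 g CO₂ ÷ 44.009 g/mol = 0.06317 mol
mol H = 2 × 0.570 g H₂O ÷ 18.015 g/mol = 0.06328 mol
mass O = 1.33 − (0.7587 + 0.06379) = 0.5075 g → mol O = 0.5075 ÷ 15.999 = 0.03172 mol
Divide by the smallest (0.03172 mol): C 1.991, H 1.995, O 1.000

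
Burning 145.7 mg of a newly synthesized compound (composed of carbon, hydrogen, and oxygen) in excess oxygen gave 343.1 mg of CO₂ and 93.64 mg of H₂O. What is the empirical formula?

mol C = 0.3431 g CO₂ ÷ 44.009 g/mol = 0.0077961 mol
mol H = 2 × 0.09364 g H₂O ÷ 18.015 g/mol = 0.010396 mol
mass O = 0.1457 − (0.093639 + 0.010479) = 0.041582 g → mol O = 0.041582 ÷ 15.999 = 0.0025990 mol
Divide by the smallest (0.0025990 mol): C 3.000, H 4.000, O 1.000

C3H4O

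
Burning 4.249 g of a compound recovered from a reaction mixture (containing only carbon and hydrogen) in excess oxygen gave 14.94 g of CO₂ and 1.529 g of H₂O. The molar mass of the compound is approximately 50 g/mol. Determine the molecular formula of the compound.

C4H2

mol C = 14.94 g CO₂ ÷ 44.009 g/mol = 0.33948 mol
mol H = 2 × 1.529 g H₂O ÷ 18.015 g/mol = 0.16975 mol
Divide by the smallest (0.16975 mol): C 2.000, H 1.000
Empirical formula: C2H
Empirical-formula mass = 25.03 g/mol; 50 ÷ 25.03 ≈ 2, so the molecular formula is C4H2.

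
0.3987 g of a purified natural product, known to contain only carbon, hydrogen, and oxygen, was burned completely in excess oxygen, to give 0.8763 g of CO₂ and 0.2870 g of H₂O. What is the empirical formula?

mol C = 0.8763 g CO₂ ÷ 44.009 g/mol = 0.019912 mol
mol H = 2 × 0.2870 g H₂O ÷ 18.015 g/mol = 0.031862 mol
mass O = 0.3987 − (0.23916 + 0.032117) = 0.12742 g → mol O = 0.12742 ÷ 15.999 = 0.0079644 mol
Divide by the smallest (0.0079644 mol): C 2.500, H 4.001, O 1.000
Multiplying each by 2 gives whole numbers: C 5.00, H 8.00, O 2.00

C5H8O2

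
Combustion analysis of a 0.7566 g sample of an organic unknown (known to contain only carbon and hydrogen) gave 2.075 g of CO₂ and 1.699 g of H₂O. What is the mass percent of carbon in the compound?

mol C = 2.075 g CO₂ ÷ 44.009 g/mol = 0.047149 mol
mol H = 2 × 1.699 g H₂O ÷ 18.015 g/mol = 0.18862 mol
mass % C = 0.56631 g ÷ 0.7566 g × 100%

74.85%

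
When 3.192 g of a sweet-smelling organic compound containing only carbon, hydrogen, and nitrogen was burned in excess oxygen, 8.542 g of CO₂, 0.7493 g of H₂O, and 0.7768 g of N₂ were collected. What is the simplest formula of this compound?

mol C = 8.542 g CO₂ ÷ 44.009 g/mol = 0.19410 mol
mol H = 2 × 0.7493 g H₂O ÷ 18.015 g/mol = 0.083186 mol
mol N = 2 × 0.7768 g N₂ ÷ 28.014 g/mol = 0.055458 mol
Divide by the smallest (0.055458 mol): C 3.500, H 1.500, N 1.000
Multiplying each by 2 gives whole numbers: C 7.00, H 3.00, N 2.00

C7H3N2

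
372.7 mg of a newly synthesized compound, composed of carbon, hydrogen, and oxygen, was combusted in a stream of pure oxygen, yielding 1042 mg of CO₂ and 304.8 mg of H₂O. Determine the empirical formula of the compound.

C7H10O

mol C = 1.042 g CO₂ ÷ 44.009 g/mol = 0.023677 mol
mol H = 2 × 0.3048 g H₂O ÷ 18.015 g/mol = 0.033838 mol
mass O = 0.3727 − (0.28438 + 0.034109) = 0.054207 g → mol O = 0.054207 ÷ 15.999 = 0.0033881 mol
Divide by the smallest (0.0033881 mol): C 6.988, H 9.987, O 1.000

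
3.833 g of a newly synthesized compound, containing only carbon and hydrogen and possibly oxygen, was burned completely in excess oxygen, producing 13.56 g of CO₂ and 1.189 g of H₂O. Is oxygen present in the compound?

mol C = 13.56 g CO₂ ÷ 44.009 g/mol = 0.30812 mol
mol H = 2 × 1.189 g H₂O ÷ 18.015 g/mol = 0.13200 mol
C and H together account for 3.8339 g — essentially the entire 3.833 g sample — so the compound contains no oxygen.

no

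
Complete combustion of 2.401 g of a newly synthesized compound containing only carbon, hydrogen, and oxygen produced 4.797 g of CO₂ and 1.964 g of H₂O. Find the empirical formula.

mol C = 4.797 g CO₂ ÷ 44.009 g/mol = 0.10900 mol
mol H = 2 × 1.964 g H₂O ÷ 18.015 g/mol = 0.21804 mol
mass O = 2.401 − (1.3092 + 0.21978) = 0.87201 g → mol O = 0.87201 ÷ 15.999 = 0.054504 mol
Divide by the smallest (0.054504 mol): C 2.000, H 4.000, O 1.000

C2H4O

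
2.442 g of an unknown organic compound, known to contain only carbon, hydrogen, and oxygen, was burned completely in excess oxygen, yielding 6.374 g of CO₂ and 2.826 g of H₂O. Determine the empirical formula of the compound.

mol C = 6.374 g CO₂ ÷ 44.009 g/mol = 0.14483 mol
mol H = 2 × 2.826 g H₂O ÷ 18.015 g/mol = 0.31374 mol
mass O = 2.442 − (1.7396 + 0.31625) = 0.38615 g → mol O = 0.38615 ÷ 15.999 = 0.024136 mol
Divide by the smallest (0.024136 mol): C 6.001, H 12.999, O 1.000

C6H13O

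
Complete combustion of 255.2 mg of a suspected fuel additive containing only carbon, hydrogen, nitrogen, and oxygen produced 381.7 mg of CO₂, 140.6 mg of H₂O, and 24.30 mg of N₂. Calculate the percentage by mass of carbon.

mol C = 0.3817 g CO₂ ÷ 44.009 g/mol = 0.0086732 mol
mol H = 2 × 0.1406 g H₂O ÷ 18.015 g/mol = 0.015609 mol
mol N = 2 × 0.02430 g N₂ ÷ 28.014 g/mol = 0.0017348 mol
mass O = 0.2552 − (0.10417 + 0.015734 + 0.024300) = 0.11099 g → mol O = 0.11099 ÷ 15.999 = 0.0069374 mol
mass % C = 0.10417 g ÷ 0.2552 g × 100%

40.82%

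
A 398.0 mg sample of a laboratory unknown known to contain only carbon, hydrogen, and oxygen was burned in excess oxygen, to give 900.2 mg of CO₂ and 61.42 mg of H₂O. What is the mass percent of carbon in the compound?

61.73%

mol C = 0.9002 g CO₂ ÷ 44.009 g/mol = 0.020455 mol
mol H = 2 × 0.06142 g H₂O ÷ 18.015 g/mol = 0.0068188 mol
mass O = 0.3980 − (0.24568 + 0.0068733) = 0.14544 g → mol O = 0.14544 ÷ 15.999 = 0.0090907 mol
mass % C = 0.24568 g ÷ 0.3980 g × 100%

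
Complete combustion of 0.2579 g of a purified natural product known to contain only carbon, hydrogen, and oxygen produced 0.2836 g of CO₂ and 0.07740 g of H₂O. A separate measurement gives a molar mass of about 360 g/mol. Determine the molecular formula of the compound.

C9H12O15

mol C = 0.2836 g CO₂ ÷ 44.009 g/mol = 0.0064441 mol
mol H = 2 × 0.07740 g H₂O ÷ 18.015 g/mol = 0.0085928 mol
mass O = 0.2579 − (0.077401 + 0.0086616) = 0.17184 g → mol O = 0.17184 ÷ 15.999 = 0.010741 mol
Divide by the smallest (0.0064441 mol): C 1.000, H 1.333, O 1.667
Multiplying each by 3 gives whole numbers: C 3.00, H 4.00, O 5.00
Empirical formula: C3H4O5
Empirical-formula mass = 120.06 g/mol; 360 ÷ 120.06 ≈ 3, so the molecular formula is C9H12O15.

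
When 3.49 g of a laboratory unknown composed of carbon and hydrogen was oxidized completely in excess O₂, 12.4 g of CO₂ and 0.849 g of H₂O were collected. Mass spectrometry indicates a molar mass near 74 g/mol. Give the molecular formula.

mol C = 12.4 g CO₂ ÷ 44.009 g/mol = 0.2818 mol
mol H = 2 × 0.849 g H₂O ÷ 18.015 g/mol = 0.09425 mol
Divide by the smallest (0.09425 mol): C 2.989, H 1.000
Empirical formula: C3H
Empirical-formula mass = 37.04 g/mol; 74 ÷ 37.04 ≈ 2, so the molecular formula is C6H2.

C6H2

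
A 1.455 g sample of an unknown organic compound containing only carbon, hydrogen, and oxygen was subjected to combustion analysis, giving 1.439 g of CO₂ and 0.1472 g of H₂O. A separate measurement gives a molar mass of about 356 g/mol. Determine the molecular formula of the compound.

C8H4O16

mol C = 1.439 g CO₂ ÷ 44.009 g/mol = 0.032698 mol
mol H = 2 × 0.1472 g H₂O ÷ 18.015 g/mol = 0.016342 mol
mass O = 1.455 − (0.39273 + 0.016473) = 1.0458 g → mol O = 1.0458 ÷ 15.999 = 0.065366 mol
Divide by the smallest (0.016342 mol): C 2.001, H 1.000, O 4.000
Empirical formula: C2HO4
Empirical-formula mass = 89.03 g/mol; 356 ÷ 89.03 ≈ 4, so the molecular formula is C8H4O16.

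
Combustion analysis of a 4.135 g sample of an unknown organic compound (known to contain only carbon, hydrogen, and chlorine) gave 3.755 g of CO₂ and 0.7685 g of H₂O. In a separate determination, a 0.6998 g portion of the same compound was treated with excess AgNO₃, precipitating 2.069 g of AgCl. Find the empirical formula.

CHCl

mol C = 3.755 g CO₂ ÷ 44.009 g/mol = 0.085323 mol
mol H = 2 × 0.7685 g H₂O ÷ 18.015 g/mol = 0.085318 mol
From the AgCl data: mol Cl per gram of compound = (2.069 ÷ 143.318) ÷ 0.6998 = 0.020629 mol/g, so in the 4.135 g combustion sample mol Cl = 0.085302 mol
Divide by the smallest (0.085302 mol): C 1.000, H 1.000, Cl 1.000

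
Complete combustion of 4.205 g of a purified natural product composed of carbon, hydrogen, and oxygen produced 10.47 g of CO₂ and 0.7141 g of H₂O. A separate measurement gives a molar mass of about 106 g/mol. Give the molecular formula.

mol C = 10.47 g CO₂ ÷ 44.009 g/mol = 0.23791 mol
mol H = 2 × 0.7141 g H₂O ÷ 18.015 g/mol = 0.079278 mol
mass O = 4.205 − (2.8575 + 0.079913) = 1.2676 g → mol O = 1.2676 ÷ 15.999 = 0.079230 mol
Divide by the smallest (0.079230 mol): C 3.003, H 1.001, O 1.000
Empirical formula: C3HO
Empirical-formula mass = 53.04 g/mol; 106 ÷ 53.04 ≈ 2, so the molecular formula is C6H2O2.

C6H2O2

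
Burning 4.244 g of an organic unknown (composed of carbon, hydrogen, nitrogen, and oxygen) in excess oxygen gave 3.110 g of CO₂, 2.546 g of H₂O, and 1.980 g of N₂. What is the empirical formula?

mol C = 3.110 g CO₂ ÷ 44.009 g/mol = 0.070667 mol
mol H = 2 × 2.546 g H₂O ÷ 18.015 g/mol = 0.28265 mol
mol N = 2 × 1.980 g N₂ ÷ 28.014 g/mol = 0.14136 mol
mass O = 4.244 − (0.84879 + 0.28491 + 1.9800) = 1.1303 g → mol O = 1.1303 ÷ 15.999 = 0.070648 mol
Divide by the smallest (0.070648 mol): C 1.000, H 4.001, N 2.001, O 1.000

CH4N2O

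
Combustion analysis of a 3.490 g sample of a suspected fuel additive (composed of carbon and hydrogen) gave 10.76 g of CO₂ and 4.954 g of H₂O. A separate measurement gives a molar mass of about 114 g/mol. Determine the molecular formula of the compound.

C8H18

mol C = 10.76 g CO₂ ÷ 44.009 g/mol = 0.24450 mol
mol H = 2 × 4.954 g H₂O ÷ 18.015 g/mol = 0.54999 mol
Divide by the smallest (0.24450 mol): C 1.000, H 2.249
Multiplying each by 4 gives whole numbers: C 4.00, H 9.00
Empirical formula: C4H9
Empirical-formula mass = 57.12 g/mol; 114 ÷ 57.12 ≈ 2, so the molecular formula is C8H18.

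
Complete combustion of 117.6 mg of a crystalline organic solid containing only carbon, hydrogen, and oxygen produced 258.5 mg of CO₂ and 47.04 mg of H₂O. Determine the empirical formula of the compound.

mol C = 0.2585 g CO₂ ÷ 44.009 g/mol = 0.0058738 mol
mol H = 2 × 0.04704 g H₂O ÷ 18.015 g/mol = 0.0052223 mol
mass O = 0.1176 − (0.070550 + 0.0052641) = 0.041786 g → mol O = 0.041786 ÷ 15.999 = 0.0026118 mol
Divide by the smallest (0.0026118 mol): C 2.249, H 2.000, O 1.000
Multiplying each by 4 gives whole numbers: C 9.00, H 8.00, O 4.00

C9H8O4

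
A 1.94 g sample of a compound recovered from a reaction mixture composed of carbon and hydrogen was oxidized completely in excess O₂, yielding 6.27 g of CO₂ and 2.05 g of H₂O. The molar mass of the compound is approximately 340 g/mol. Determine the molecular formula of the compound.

C25H40

mol C = 6.27 g CO₂ ÷ 44.009 g/mol = 0.1425 mol
mol H = 2 × 2.05 g H₂O ÷ 18.015 g/mol = 0.2276 mol
Divide by the smallest (0.1425 mol): C 1.000, H 1.597
Multiplying each by 5 gives whole numbers: C 5.00, H 7.99
Empirical formula: C5H8
Empirical-formula mass = 68.12 g/mol; 340 ÷ 68.12 ≈ 5, so the molecular formula is C25H40.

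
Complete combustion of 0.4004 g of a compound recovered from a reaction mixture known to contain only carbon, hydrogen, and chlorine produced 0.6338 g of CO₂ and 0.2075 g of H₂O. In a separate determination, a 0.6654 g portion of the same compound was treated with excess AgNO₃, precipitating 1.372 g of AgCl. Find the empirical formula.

mol C = 0.6338 g CO₂ ÷ 44.009 g/mol = 0.014402 mol
mol H = 2 × 0.2075 g H₂O ÷ 18.015 g/mol = 0.023036 mol
From the AgCl data: mol Cl per gram of compound = (1.372 ÷ 143.318) ÷ 0.6654 = 0.014387 mol/g, so in the 0.4004 g combustion sample mol Cl = 0.0057606 mol
Divide by the smallest (0.0057606 mol): C 2.500, H 3.999, Cl 1.000
Multiplying each by 2 gives whole numbers: C 5.00, H 8.00, Cl 2.00

C5H8Cl2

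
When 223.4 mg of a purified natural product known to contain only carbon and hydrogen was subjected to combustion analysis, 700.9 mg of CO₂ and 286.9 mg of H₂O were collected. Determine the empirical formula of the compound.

mol C = 0.7009 g CO₂ ÷ 44.009 g/mol = 0.015926 mol
mol H = 2 × 0.2869 g H₂O ÷ 18.015 g/mol = 0.031851 mol
Divide by the smallest (0.015926 mol): C 1.000, H 2.000

CH2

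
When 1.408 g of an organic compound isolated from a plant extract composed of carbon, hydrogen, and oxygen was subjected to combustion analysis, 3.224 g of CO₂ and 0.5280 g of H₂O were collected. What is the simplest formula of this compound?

C5H4O2

mol C = 3.224 g CO₂ ÷ 44.009 g/mol = 0.073258 mol
mol H = 2 × 0.5280 g H₂O ÷ 18.015 g/mol = 0.058618 mol
mass O = 1.408 − (0.87990 + 0.059087) = 0.46901 g → mol O = 0.46901 ÷ 15.999 = 0.029315 mol
Divide by the smallest (0.029315 mol): C 2.499, H 2.000, O 1.000
Multiplying each by 2 gives whole numbers: C 5.00, H 4.00, O 2.00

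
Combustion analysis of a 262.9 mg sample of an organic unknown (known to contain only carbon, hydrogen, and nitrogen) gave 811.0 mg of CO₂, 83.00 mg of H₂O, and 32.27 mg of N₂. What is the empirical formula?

C8H4N

mol C = 0.8110 g CO₂ ÷ 44.009 g/mol = 0.018428 mol
mol H = 2 × 0.08300 g H₂O ÷ 18.015 g/mol = 0.0092145 mol
mol N = 2 × 0.03227 g N₂ ÷ 28.014 g/mol = 0.0023038 mol
Divide by the smallest (0.0023038 mol): C 7.999, H 4.000, N 1.000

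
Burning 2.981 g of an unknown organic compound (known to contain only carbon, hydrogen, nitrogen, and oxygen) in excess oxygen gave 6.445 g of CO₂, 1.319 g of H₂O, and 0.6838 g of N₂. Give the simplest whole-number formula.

C6H6N2O

mol C = 6.445 g CO₂ ÷ 44.009 g/mol = 0.14645 mol
mol H = 2 × 1.319 g H₂O ÷ 18.015 g/mol = 0.14643 mol
mol N = 2 × 0.6838 g N₂ ÷ 28.014 g/mol = 0.048818 mol
mass O = 2.981 − (1.7590 + 0.14760 + 0.68380) = 0.39062 g → mol O = 0.39062 ÷ 15.999 = 0.024415 mol
Divide by the smallest (0.024415 mol): C 5.998, H 5.998, N 2.000, O 1.000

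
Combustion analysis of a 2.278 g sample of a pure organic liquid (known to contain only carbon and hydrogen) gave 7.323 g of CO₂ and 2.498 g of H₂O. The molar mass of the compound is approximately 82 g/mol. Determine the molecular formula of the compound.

mol C = 7.323 g CO₂ ÷ 44.009 g/mol = 0.16640 mol
mol H = 2 × 2.498 g H₂O ÷ 18.015 g/mol = 0.27732 mol
Divide by the smallest (0.16640 mol): C 1.000, H 1.667
Multiplying each by 3 gives whole numbers: C 3.00, H 5.00
Empirical formula: C3H5
Empirical-formula mass = 41.07 g/mol; 82 ÷ 41.07 ≈ 2, so the molecular formula is C6H10.

C6H10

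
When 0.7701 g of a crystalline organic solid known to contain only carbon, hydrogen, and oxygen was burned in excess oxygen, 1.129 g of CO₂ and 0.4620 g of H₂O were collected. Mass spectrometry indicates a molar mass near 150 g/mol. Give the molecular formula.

C5H10O5

mol C = 1.129 g CO₂ ÷ 44.009 g/mol = 0.025654 mol
mol H = 2 × 0.4620 g H₂O ÷ 18.015 g/mol = 0.051291 mol
mass O = 0.7701 − (0.30813 + 0.051701) = 0.41027 g → mol O = 0.41027 ÷ 15.999 = 0.025644 mol
Divide by the smallest (0.025644 mol): C 1.000, H 2.000, O 1.000
Empirical formula: CH2O
Empirical-formula mass = 30.03 g/mol; 150 ÷ 30.03 ≈ 5, so the molecular formula is C5H10O5.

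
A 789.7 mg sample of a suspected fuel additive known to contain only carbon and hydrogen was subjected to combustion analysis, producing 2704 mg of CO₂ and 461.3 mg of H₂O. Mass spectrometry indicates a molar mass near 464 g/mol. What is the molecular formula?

C36H30

mol C = 2.704 g CO₂ ÷ 44.009 g/mol = 0.061442 mol
mol H = 2 × 0.4613 g H₂O ÷ 18.015 g/mol = 0.051213 mol
Divide by the smallest (0.051213 mol): C 1.200, H 1.000
Multiplying each by 5 gives whole numbers: C 6.00, H 5.00
Empirical formula: C6H5
Empirical-formula mass = 77.11 g/mol; 464 ÷ 77.11 ≈ 6, so the molecular formula is C36H30.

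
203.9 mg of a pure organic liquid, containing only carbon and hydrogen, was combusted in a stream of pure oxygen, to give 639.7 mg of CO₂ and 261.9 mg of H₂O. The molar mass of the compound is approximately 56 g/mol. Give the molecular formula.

C4H8

mol C = 0.6397 g CO₂ ÷ 44.009 g/mol = 0.014536 mol
mol H = 2 × 0.2619 g H₂O ÷ 18.015 g/mol = 0.029076 mol
Divide by the smallest (0.014536 mol): C 1.000, H 2.000
Empirical formula: CH2
Empirical-formula mass = 14.03 g/mol; 56 ÷ 14.03 ≈ 4, so the molecular formula is C4H8.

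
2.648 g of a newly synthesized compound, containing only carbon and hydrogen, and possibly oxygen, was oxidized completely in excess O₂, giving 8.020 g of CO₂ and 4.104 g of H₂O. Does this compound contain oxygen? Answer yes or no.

mol C = 8.020 g CO₂ ÷ 44.009 g/mol = 0.18224 mol
mol H = 2 × 4.104 g H₂O ÷ 18.015 g/mol = 0.45562 mol
C and H together account for 2.6481 g — essentially the entire 2.648 g sample — so the compound contains no oxygen.

no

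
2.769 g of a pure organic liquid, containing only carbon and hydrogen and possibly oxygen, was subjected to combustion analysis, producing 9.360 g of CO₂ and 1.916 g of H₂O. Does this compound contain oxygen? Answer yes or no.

mol C = 9.360 g CO₂ ÷ 44.009 g/mol = 0.21268 mol
mol H = 2 × 1.916 g H₂O ÷ 18.015 g/mol = 0.21271 mol
C and H together account for 2.7690 g — essentially the entire 2.769 g sample — so the compound contains no oxygen.

no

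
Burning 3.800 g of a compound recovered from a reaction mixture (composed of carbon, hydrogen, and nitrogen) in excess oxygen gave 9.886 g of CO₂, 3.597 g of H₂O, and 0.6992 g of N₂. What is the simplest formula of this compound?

C9H16N2

mol C = 9.886 g CO₂ ÷ 44.009 g/mol = 0.22464 mol
mol H = 2 × 3.597 g H₂O ÷ 18.015 g/mol = 0.39933 mol
mol N = 2 × 0.6992 g N₂ ÷ 28.014 g/mol = 0.049918 mol
Divide by the smallest (0.049918 mol): C 4.500, H 8.000, N 1.000
Multiplying each by 2 gives whole numbers: C 9.00, H 16.00, N 2.00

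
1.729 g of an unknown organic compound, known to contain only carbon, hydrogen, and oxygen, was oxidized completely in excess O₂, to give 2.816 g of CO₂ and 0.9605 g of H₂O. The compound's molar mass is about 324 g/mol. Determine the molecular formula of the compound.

C12H20O10

mol C = 2.816 g CO₂ ÷ 44.009 g/mol = 0.063987 mol
mol H = 2 × 0.9605 g H₂O ÷ 18.015 g/mol = 0.10663 mol
mass O = 1.729 − (0.76855 + 0.10749) = 0.85297 g → mol O = 0.85297 ÷ 15.999 = 0.053314 mol
Divide by the smallest (0.053314 mol): C 1.200, H 2.000, O 1.000
Multiplying each by 5 gives whole numbers: C 6.00, H 10.00, O 5.00
Empirical formula: C6H10O5
Empirical-formula mass = 162.14 g/mol; 324 ÷ 162.14 ≈ 2, so the molecular formula is C12H20O10.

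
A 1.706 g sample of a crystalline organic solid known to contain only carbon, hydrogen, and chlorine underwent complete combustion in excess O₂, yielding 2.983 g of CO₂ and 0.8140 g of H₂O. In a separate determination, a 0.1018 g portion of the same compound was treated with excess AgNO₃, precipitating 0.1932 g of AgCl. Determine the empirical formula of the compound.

mol C = 2.983 g CO₂ ÷ 44.009 g/mol = 0.067782 mol
mol H = 2 × 0.8140 g H₂O ÷ 18.015 g/mol = 0.090369 mol
From the AgCl data: mol Cl per gram of compound = (0.1932 ÷ 143.318) ÷ 0.1018 = 0.013242 mol/g, so in the 1.706 g combustion sample mol Cl = 0.022591 mol
Divide by the smallest (0.022591 mol): C 3.000, H 4.000, Cl 1.000

C3H4Cl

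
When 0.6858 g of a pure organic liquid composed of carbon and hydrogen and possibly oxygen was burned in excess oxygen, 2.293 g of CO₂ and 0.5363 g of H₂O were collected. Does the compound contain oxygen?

no

mol C = 2.293 g CO₂ ÷ 44.009 g/mol = 0.052103 mol
mol H = 2 × 0.5363 g H₂O ÷ 18.015 g/mol = 0.059539 mol
C and H together account for 0.68582 g — essentially the entire 0.6858 g sample — so the compound contains no oxygen.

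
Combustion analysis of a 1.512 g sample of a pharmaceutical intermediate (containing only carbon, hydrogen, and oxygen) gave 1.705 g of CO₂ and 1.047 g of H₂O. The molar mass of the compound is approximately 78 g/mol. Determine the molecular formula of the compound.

C2H6O3

mol C = 1.705 g CO₂ ÷ 44.009 g/mol = 0.038742 mol
mol H = 2 × 1.047 g H₂O ÷ 18.015 g/mol = 0.11624 mol
mass O = 1.512 − (0.46533 + 0.11717) = 0.92950 g → mol O = 0.92950 ÷ 15.999 = 0.058098 mol
Divide by the smallest (0.038742 mol): C 1.000, H 3.000, O 1.500
Multiplying each by 2 gives whole numbers: C 2.00, H 6.00, O 3.00
Empirical formula: C2H6O3
Empirical-formula mass = 78.07 g/mol; 78 ÷ 78.07 ≈ 1, so the molecular formula is C2H6O3.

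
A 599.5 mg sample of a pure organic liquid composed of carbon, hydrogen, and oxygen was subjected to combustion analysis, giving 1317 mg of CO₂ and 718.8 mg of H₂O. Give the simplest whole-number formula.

mol C = 1.317 g CO₂ ÷ 44.009 g/mol = 0.029926 mol
mol H = 2 × 0.7188 g H₂O ÷ 18.015 g/mol = 0.079800 mol
mass O = 0.5995 − (0.35944 + 0.080439) = 0.15962 g → mol O = 0.15962 ÷ 15.999 = 0.0099771 mol
Divide by the smallest (0.0099771 mol): C 2.999, H 7.998, O 1.000

C3H8O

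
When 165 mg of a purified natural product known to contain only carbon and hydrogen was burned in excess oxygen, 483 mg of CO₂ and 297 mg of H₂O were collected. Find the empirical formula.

mol C = 0.483 g CO₂ ÷ 44.009 g/mol = 0.01098 mol
mol H = 2 × 0.297 g H₂O ÷ 18.015 g/mol = 0.03297 mol
Divide by the smallest (0.01098 mol): C 1.000, H 3.004

CH3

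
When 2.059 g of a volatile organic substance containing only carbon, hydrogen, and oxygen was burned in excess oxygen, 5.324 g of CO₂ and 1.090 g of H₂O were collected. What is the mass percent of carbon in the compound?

mol C = 5.324 g CO₂ ÷ 44.009 g/mol = 0.12098 mol
mol H = 2 × 1.090 g H₂O ÷ 18.015 g/mol = 0.12101 mol
mass O = 2.059 − (1.4530 + 0.12198) = 0.48399 g → mol O = 0.48399 ÷ 15.999 = 0.030251 mol
mass % C = 1.4530 g ÷ 2.059 g × 100%

70.57%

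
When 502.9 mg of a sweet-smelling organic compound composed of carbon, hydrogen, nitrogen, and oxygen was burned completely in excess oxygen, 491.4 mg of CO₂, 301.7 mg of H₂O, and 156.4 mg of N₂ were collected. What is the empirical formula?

mol C = 0.4914 g CO₂ ÷ 44.009 g/mol = 0.011166 mol
mol H = 2 × 0.3017 g H₂O ÷ 18.015 g/mol = 0.033494 mol
mol N = 2 × 0.1564 g N₂ ÷ 28.014 g/mol = 0.011166 mol
mass O = 0.5029 − (0.13411 + 0.033762 + 0.15640) = 0.17862 g → mol O = 0.17862 ÷ 15.999 = 0.011165 mol
Divide by the smallest (0.011165 mol): C 1.000, H 3.000, N 1.000, O 1.000

CH3NO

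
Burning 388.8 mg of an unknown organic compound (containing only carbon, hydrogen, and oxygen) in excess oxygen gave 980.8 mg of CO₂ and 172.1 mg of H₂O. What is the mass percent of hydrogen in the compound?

mol C = 0.9808 g CO₂ ÷ 44.009 g/mol = 0.022286 mol
mol H = 2 × 0.1721 g H₂O ÷ 18.015 g/mol = 0.019106 mol
mass O = 0.3888 − (0.26768 + 0.019259) = 0.10186 g → mol O = 0.10186 ÷ 15.999 = 0.0063666 mol
mass % H = 0.019259 g ÷ 0.3888 g × 100%

4.95%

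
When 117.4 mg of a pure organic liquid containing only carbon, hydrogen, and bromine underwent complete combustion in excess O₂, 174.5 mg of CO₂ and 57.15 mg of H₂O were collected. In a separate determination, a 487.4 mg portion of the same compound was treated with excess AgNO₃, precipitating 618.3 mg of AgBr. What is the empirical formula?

C5H8Br

mol C = 0.1745 g CO₂ ÷ 44.009 g/mol = 0.0039651 mol
mol H = 2 × 0.05715 g H₂O ÷ 18.015 g/mol = 0.0063447 mol
From the AgBr data: mol Br per gram of compound = (0.6183 ÷ 187.772) ÷ 0.4874 = 0.0067559 mol/g, so in the 0.1174 g combustion sample mol Br = 0.00079314 mol
Divide by the smallest (0.00079314 mol): C 4.999, H 7.999, Br 1.000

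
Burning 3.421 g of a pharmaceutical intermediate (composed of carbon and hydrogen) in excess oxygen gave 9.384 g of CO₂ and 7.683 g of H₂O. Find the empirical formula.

mol C = 9.384 g CO₂ ÷ 44.009 g/mol = 0.21323 mol
mol H = 2 × 7.683 g H₂O ÷ 18.015 g/mol = 0.85296 mol
Divide by the smallest (0.21323 mol): C 1.000, H 4.000

CH4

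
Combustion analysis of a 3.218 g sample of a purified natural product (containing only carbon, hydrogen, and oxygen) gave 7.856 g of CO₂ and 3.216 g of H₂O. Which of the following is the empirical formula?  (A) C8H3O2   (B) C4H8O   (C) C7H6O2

(B) C4H8O

mol C = 7.856 g CO₂ ÷ 44.009 g/mol = 0.17851 mol
mol H = 2 × 3.216 g H₂O ÷ 18.015 g/mol = 0.35704 mol
mass O = 3.218 − (2.1441 + 0.35989) = 0.71404 g → mol O = 0.71404 ÷ 15.999 = 0.044630 mol
Divide by the smallest (0.044630 mol): C 4.000, H 8.000, O 1.000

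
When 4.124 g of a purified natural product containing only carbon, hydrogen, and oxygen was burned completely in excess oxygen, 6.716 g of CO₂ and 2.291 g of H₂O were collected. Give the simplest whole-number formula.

mol C = 6.716 g CO₂ ÷ 44.009 g/mol = 0.15261 mol
mol H = 2 × 2.291 g H₂O ÷ 18.015 g/mol = 0.25434 mol
mass O = 4.124 − (1.8329 + 0.25638) = 2.0347 g → mol O = 2.0347 ÷ 15.999 = 0.12718 mol
Divide by the smallest (0.12718 mol): C 1.200, H 2.000, O 1.000
Multiplying each by 5 gives whole numbers: C 6.00, H 10.00, O 5.00

C6H10O5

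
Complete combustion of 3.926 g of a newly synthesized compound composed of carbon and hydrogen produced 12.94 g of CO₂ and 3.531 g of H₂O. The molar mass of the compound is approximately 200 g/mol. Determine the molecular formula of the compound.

mol C = 12.94 g CO₂ ÷ 44.009 g/mol = 0.29403 mol
mol H = 2 × 3.531 g H₂O ÷ 18.015 g/mol = 0.39201 mol
Divide by the smallest (0.29403 mol): C 1.000, H 1.333
Multiplying each by 3 gives whole numbers: C 3.00, H 4.00
Empirical formula: C3H4
Empirical-formula mass = 40.06 g/mol; 200 ÷ 40.06 ≈ 5, so the molecular formula is C15H20.

C15H20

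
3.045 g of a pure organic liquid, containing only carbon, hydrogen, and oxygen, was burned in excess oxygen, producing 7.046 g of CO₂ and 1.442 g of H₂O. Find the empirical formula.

mol C = 7.046 g CO₂ ÷ 44.009 g/mol = 0.16010 mol
mol H = 2 × 1.442 g H₂O ÷ 18.015 g/mol = 0.16009 mol
mass O = 3.045 − (1.9230 + 0.16137) = 0.96063 g → mol O = 0.96063 ÷ 15.999 = 0.060043 mol
Divide by the smallest (0.060043 mol): C 2.666, H 2.666, O 1.000
Multiplying each by 3 gives whole numbers: C 8.00, H 8.00, O 3.00

C8H8O3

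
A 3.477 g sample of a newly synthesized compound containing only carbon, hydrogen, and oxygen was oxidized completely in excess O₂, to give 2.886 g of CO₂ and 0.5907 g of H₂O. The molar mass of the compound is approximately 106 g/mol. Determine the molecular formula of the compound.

mol C = 2.886 g CO₂ ÷ 44.009 g/mol = 0.065577 mol
mol H = 2 × 0.5907 g H₂O ÷ 18.015 g/mol = 0.065579 mol
mass O = 3.477 − (0.78765 + 0.066103) = 2.6232 g → mol O = 2.6232 ÷ 15.999 = 0.16396 mol
Divide by the smallest (0.065577 mol): C 1.000, H 1.000, O 2.500
Multiplying each by 2 gives whole numbers: C 2.00, H 2.00, O 5.00
Empirical formula: C2H2O5
Empirical-formula mass = 106.03 g/mol; 106 ÷ 106.03 ≈ 1, so the molecular formula is C2H2O5.

C2H2O5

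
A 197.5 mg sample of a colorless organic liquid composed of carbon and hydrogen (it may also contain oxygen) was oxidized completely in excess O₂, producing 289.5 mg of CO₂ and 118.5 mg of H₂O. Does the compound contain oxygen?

mol C = 0.2895 g CO₂ ÷ 44.009 g/mol = 0.0065782 mol
mol H = 2 × 0.1185 g H₂O ÷ 18.015 g/mol = 0.013156 mol
C and H account for only 0.092272 g of the 0.1975 g sample; the remaining 0.10523 g must be oxygen.

yes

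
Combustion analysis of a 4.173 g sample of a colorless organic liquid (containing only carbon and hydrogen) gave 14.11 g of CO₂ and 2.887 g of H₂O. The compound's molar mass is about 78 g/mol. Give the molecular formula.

mol C = 14.11 g CO₂ ÷ 44.009 g/mol = 0.32062 mol
mol H = 2 × 2.887 g H₂O ÷ 18.015 g/mol = 0.32051 mol
Divide by the smallest (0.32051 mol): C 1.000, H 1.000
Empirical formula: CH
Empirical-formula mass = 13.02 g/mol; 78 ÷ 13.02 ≈ 6, so the molecular formula is C6H6.

C6H6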